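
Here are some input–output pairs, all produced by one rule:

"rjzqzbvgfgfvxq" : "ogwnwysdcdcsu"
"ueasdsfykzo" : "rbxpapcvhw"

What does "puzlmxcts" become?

The rule is to delete the last character, then shift every letter 3 places backward in the alphabet (wrapping around).
So "puzlmxcts" becomes "mrwijuzq".

mrwijuzq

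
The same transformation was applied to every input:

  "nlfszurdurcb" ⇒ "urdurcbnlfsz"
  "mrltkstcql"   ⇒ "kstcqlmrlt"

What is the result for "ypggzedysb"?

zedysbypgg

Rule — swap the front and back halves of the string, then move the last character to the front.
Working it through for "ypggzedysb": intermediate "edysbypggz", final "zedysbypgg".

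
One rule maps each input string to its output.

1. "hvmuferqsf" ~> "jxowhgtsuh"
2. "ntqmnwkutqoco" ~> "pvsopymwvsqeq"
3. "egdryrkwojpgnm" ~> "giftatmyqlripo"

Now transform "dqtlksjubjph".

The transformation: shift every letter 2 places forward in the alphabet (wrapping around).
Doing the same to "dqtlksjubjph": "fsvnmulwdlrj".

fsvnmulwdlrj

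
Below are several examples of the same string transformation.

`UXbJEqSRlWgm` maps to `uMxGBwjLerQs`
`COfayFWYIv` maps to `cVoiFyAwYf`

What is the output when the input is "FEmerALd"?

fDelMaER

The transformation: flip the case of every letter, then take characters alternately from the front and the back (1st, last, 2nd, 2nd-last, ...).
Starting from "FEmerALd": after the first operation, "feMERalD"; after the second, "fDelMaER".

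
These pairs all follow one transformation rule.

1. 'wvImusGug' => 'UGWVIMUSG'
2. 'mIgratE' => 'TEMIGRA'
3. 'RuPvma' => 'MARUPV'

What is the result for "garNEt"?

ETGARN

The transformation: move the last 2 characters to the front (rotate right by 2), then convert every letter to uppercase.
On "garNEt": the first step gives "EtgarN", and the second then gives "ETGARN".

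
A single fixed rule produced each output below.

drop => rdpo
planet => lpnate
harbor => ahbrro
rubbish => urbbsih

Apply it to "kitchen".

ikctehn

Looking at the pairs, the operation is to swap each adjacent pair of characters (1↔2, 3↔4, ...).
So "kitchen" becomes "ikctehn".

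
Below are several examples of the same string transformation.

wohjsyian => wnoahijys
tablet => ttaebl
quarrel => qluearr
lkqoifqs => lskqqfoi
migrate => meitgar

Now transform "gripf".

gfrpi

Each output is the input with this applied: take characters alternately from the front and the back (1st, last, 2nd, 2nd-last, ...).
Applying that to "gripf" gives "gfrpi".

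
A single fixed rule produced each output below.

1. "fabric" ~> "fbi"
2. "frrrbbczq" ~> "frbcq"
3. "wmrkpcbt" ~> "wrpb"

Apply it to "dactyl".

dcy

Rule — keep every other character starting from the first (positions 1st, 3rd, 5th, ...).
So "dactyl" becomes "dcy".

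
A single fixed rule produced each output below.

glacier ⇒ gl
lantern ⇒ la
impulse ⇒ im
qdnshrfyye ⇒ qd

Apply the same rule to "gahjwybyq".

The rule is to keep only the first 2 characters.
On "gahjwybyq" that produces "ga".

ga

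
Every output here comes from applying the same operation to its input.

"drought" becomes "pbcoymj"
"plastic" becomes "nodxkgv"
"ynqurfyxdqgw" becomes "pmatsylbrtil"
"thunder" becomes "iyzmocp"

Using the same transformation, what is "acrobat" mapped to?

Looking at the pairs, the operation is to move the first 3 characters to the end (rotate left by 3), then shift every letter 5 places backward in the alphabet (wrapping around).
Applying both steps to "acrobat": "obatacr", then "jwvovxm".
(Check on "ynqurfyxdqgw": → "urfyxdqgwynq" → "pmatsylbrtil" ✓)

jwvovxm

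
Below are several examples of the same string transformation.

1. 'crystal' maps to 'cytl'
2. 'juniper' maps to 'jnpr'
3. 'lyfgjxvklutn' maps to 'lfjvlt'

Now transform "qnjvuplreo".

qjule

Each output is the input with this applied: keep every other character starting from the first (positions 1st, 3rd, 5th, ...).
"qnjvuplreo" → "qjule".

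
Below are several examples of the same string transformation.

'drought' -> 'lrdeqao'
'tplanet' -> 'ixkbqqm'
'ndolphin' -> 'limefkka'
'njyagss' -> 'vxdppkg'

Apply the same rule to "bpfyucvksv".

What's happening: shift every letter 3 places backward in the alphabet (wrapping around), then move the first 2 characters to the end (rotate left by 2).
Starting from "bpfyucvksv": after the first operation, "ymcvrzshps"; after the second, "cvrzshpsym".
(Check on "drought": → "aolrdeq" → "lrdeqao" ✓)

cvrzshpsym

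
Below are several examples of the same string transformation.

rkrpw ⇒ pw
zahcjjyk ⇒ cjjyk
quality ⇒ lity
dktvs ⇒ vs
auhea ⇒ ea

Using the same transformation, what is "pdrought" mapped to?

ought

Each output is the input with this applied: delete the first 3 characters.
Doing the same to "pdrought": "ought".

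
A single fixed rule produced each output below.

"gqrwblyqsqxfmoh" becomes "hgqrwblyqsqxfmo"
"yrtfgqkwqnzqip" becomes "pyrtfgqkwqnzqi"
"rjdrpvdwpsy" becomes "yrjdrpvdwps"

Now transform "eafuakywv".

The pattern: move the last character to the front.
Doing the same to "eafuakywv": "veafuakyw".

veafuakyw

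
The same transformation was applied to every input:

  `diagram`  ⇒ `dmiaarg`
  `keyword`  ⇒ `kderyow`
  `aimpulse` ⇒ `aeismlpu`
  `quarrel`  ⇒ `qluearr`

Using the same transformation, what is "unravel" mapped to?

In each case the input is transformed by: take characters alternately from the front and the back (1st, last, 2nd, 2nd-last, ...).
Doing the same to "unravel": "ulnerva".

ulnerva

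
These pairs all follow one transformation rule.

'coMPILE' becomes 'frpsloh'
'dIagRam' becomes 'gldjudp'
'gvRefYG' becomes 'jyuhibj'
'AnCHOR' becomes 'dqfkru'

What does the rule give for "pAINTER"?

Looking at the pairs, the operation is to shift every letter 3 places forward in the alphabet (wrapping around), then convert every letter to lowercase.
Working it through for "pAINTER": intermediate "sDLQWHU", final "sdlqwhu".

sdlqwhu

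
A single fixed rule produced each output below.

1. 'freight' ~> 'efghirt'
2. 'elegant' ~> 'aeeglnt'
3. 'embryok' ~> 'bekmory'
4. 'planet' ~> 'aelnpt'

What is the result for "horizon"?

Rule — sort the characters into alphabetical order.
On "horizon" that produces "hinoorz".

hinoorz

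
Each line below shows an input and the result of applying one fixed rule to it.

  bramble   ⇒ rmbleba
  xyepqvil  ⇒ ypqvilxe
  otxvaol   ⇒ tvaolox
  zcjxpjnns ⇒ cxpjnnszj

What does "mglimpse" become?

Each output is the input with this applied: move the first 2 characters to the end (rotate left by 2), then swap the first and last characters.
On "mglimpse": the first step gives "limpsemg", and the second then gives "gimpseml".

gimpseml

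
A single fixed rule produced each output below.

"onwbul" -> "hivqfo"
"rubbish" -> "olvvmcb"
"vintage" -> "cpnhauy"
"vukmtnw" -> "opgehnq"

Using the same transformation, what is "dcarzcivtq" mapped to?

wxluwtpckn

Looking at the pairs, the operation is to shift every letter 6 places backward in the alphabet (wrapping around), then swap each adjacent pair of characters (1↔2, 3↔4, ...).
Doing the same to "dcarzcivtq": "wxluwtpckn".
(Check on "vukmtnw": → "poegnhq" → "opgehnq" ✓)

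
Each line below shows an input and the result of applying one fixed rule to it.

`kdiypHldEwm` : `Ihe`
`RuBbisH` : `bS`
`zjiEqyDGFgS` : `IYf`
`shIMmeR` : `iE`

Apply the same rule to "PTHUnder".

hD

Each output is the input with this applied: keep one character in every 3, starting at position 3 (positions 3rd, 6th, 9th, ...), then flip the case of every letter.
On "PTHUnder" that produces "hD".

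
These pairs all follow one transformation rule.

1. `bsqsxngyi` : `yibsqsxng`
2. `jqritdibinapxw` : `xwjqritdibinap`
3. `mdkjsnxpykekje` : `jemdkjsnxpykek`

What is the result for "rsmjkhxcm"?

The transformation: move the last 2 characters to the front (rotate right by 2).
Doing the same to "rsmjkhxcm": "cmrsmjkhx".

cmrsmjkhx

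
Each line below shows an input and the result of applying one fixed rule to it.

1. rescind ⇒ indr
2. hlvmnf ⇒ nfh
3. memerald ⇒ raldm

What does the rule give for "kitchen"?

henk

The rule is to move the first character to the end, then delete the first 3 characters.
On "kitchen": the first step gives "itchenk", and the second then gives "henk".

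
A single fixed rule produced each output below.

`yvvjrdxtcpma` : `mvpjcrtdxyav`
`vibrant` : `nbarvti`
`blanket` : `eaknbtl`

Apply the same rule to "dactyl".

In each case the input is transformed by: take characters alternately from the front and the back (1st, last, 2nd, 2nd-last, ...), then move the first 3 characters to the end (rotate left by 3).
Working it through for "dactyl": intermediate "dlayct", final "yctdla".

yctdla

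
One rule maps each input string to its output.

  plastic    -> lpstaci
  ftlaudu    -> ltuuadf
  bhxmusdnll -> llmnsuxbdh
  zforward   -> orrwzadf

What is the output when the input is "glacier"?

gilrace

In each case the input is transformed by: sort the characters into alphabetical order, then move the first 3 characters to the end (rotate left by 3).
Applying that to "glacier" gives "gilrace".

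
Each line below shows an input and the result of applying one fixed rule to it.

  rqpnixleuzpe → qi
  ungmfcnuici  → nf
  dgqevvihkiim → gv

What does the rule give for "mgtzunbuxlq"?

gu

Rule — keep one character in every 3, starting at position 2 (positions 2nd, 5th, 8th, ...), then delete the last 2 characters.
For "mgtzunbuxlq", step one produces "guuq"; step two turns that into "gu".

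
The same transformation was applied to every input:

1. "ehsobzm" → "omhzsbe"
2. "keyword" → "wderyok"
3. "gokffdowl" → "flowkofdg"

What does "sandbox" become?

dxaonbs

The transformation: take characters alternately from the front and the back (1st, last, 2nd, 2nd-last, ...), then swap the first and last characters.
Working it through for "sandbox": intermediate "sxaonbd", final "dxaonbs".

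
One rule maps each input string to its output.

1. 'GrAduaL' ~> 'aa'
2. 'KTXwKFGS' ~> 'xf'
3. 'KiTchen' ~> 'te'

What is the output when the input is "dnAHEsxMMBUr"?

In each case the input is transformed by: keep one character in every 3, starting at position 3 (positions 3rd, 6th, 9th, ...), then convert every letter to lowercase.
Doing the same to "dnAHEsxMMBUr": "asmr".

asmr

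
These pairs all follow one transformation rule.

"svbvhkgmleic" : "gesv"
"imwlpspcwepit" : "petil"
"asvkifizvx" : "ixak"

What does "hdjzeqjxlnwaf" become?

Each output is the input with this applied: keep one character in every 3, starting at position 1 (positions 1st, 4th, 7th, ...), then move the first 2 characters to the end (rotate left by 2).
On "hdjzeqjxlnwaf" that produces "jnfhz".

jnfhz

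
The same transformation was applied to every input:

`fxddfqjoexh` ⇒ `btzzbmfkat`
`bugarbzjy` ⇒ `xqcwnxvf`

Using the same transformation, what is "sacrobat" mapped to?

owynkxw

In each case the input is transformed by: shift every letter 4 places backward in the alphabet (wrapping around), then delete the last character.
"sacrobat" → "owynkxwp" → "owynkxw".
(Check on "bugarbzjy": → "xqcwnxvfu" → "xqcwnxvf" ✓)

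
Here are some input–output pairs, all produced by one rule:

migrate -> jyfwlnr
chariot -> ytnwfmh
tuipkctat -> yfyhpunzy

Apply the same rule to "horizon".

Rule — shift every letter 5 places forward in the alphabet (wrapping around), then reverse the string.
Working it through for "horizon": intermediate "mtwnets", final "stenwtm".
(Check on "chariot": → "hmfwnty" → "ytnwfmh" ✓)

stenwtm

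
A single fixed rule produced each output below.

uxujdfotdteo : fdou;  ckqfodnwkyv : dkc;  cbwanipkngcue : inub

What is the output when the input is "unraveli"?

eu

Rule — move the first 3 characters to the end (rotate left by 3), then keep one character in every 3, starting at position 3 (positions 3rd, 6th, 9th, ...).
On "unraveli": the first step gives "aveliunr", and the second then gives "eu".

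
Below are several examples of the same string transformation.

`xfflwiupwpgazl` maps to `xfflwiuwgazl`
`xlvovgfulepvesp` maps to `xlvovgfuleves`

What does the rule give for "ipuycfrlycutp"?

What's happening: remove every "p".
On "ipuycfrlycutp" that produces "iuycfrlycut".

iuycfrlycut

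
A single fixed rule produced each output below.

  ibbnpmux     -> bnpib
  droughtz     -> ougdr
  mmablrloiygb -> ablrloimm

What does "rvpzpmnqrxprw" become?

pzpmnqrxrv

In each case the input is transformed by: delete the last 3 characters, then move the first 2 characters to the end (rotate left by 2).
Applying both steps to "rvpzpmnqrxprw": "rvpzpmnqrx", then "pzpmnqrxrv".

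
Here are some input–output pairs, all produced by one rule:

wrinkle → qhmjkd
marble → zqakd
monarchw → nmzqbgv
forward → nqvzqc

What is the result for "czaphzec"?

yzogydb

Each output is the input with this applied: delete the first character, then shift every letter 1 place backward in the alphabet (wrapping around).
On "czaphzec": the first step gives "zaphzec", and the second then gives "yzogydb".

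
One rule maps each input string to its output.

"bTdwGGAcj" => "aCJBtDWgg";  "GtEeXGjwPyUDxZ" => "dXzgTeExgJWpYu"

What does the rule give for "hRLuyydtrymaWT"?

The rule is to flip the case of every letter, then move the last 3 characters to the front (rotate right by 3).
Working it through for "hRLuyydtrymaWT": intermediate "HrlUYYDTRYMAwt", final "AwtHrlUYYDTRYM".

AwtHrlUYYDTRYM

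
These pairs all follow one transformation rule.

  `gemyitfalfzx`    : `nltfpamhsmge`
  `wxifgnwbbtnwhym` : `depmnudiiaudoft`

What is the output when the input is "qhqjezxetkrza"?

Looking at the pairs, the operation is to shift every letter 7 places forward in the alphabet (wrapping around).
On "qhqjezxetkrza" that produces "xoxqlgelarygh".

xoxqlgelarygh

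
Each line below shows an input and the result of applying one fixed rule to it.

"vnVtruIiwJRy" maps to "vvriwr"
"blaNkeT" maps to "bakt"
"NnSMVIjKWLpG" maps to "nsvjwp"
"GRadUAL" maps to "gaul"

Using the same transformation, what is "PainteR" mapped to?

In each case the input is transformed by: keep every other character starting from the first (positions 1st, 3rd, 5th, ...), then convert every letter to lowercase.
Working it through for "PainteR": intermediate "PitR", final "pitr".

pitr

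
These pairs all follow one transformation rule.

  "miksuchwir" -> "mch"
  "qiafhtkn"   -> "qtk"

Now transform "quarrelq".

What's happening: swap each adjacent pair of characters (1↔2, 3↔4, ...), then keep one character in every 3, starting at position 2 (positions 2nd, 5th, 8th, ...).
Starting from "quarrelq": after the first operation, "uqraerql"; after the second, "qel".
(Check on "miksuchwir": → "imskcuwhri" → "mch" ✓)

qel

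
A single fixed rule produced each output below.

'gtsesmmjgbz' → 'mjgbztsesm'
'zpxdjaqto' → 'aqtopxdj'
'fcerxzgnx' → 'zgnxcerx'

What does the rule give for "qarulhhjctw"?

Looking at the pairs, the operation is to delete the first character, then swap the front and back halves of the string.
"qarulhhjctw" → "arulhhjctw" → "hjctwarulh".
(Check on "fcerxzgnx": → "cerxzgnx" → "zgnxcerx" ✓)

hjctwarulh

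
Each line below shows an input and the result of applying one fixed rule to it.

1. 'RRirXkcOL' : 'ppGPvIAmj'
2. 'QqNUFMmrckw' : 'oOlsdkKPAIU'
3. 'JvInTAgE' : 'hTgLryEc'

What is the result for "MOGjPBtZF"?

kmeHnzRxd

Looking at the pairs, the operation is to shift every letter 2 places backward in the alphabet (wrapping around), then flip the case of every letter.
On "MOGjPBtZF": the first step gives "KMEhNZrXD", and the second then gives "kmeHnzRxd".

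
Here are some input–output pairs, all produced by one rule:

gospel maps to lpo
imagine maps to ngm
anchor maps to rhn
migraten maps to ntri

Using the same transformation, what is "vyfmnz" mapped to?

The transformation: keep every other character starting from the second (positions 2nd, 4th, 6th, ...), then reverse the string.
On "vyfmnz": the first step gives "ymz", and the second then gives "zmy".
(Check on "gospel": → "opl" → "lpo" ✓)

zmy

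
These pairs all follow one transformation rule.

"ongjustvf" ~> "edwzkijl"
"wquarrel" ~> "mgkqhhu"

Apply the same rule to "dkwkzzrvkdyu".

tamapphlato

Looking at the pairs, the operation is to delete the last character, then shift every letter 10 places backward in the alphabet (wrapping around).
Starting from "dkwkzzrvkdyu": after the first operation, "dkwkzzrvkdy"; after the second, "tamapphlato".
(Check on "ongjustvf": → "ongjustv" → "edwzkijl" ✓)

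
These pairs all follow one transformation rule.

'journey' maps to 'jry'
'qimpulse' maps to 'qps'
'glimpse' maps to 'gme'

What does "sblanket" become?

sae

In each case the input is transformed by: keep one character in every 3, starting at position 1 (positions 1st, 4th, 7th, ...).
On "sblanket" that produces "sae".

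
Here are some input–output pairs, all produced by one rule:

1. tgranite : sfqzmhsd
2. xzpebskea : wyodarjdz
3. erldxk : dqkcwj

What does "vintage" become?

uhmszfd

In each case the input is transformed by: shift every letter 1 place backward in the alphabet (wrapping around).
For "vintage" the result is "uhmszfd".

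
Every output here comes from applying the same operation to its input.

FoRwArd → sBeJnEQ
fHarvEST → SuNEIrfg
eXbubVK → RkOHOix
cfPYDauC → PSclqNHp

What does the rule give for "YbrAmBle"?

The rule is to flip the case of every letter, then shift every letter 13 places forward in the alphabet (wrapping around) — i.e. ROT13.
On "YbrAmBle": the first step gives "yBRaMbLE", and the second then gives "lOEnZoYR".

lOEnZoYR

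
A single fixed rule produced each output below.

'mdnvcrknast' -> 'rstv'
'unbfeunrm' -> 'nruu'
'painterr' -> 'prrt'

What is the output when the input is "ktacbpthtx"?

The pattern: sort the characters into alphabetical order, then keep only the last 4 characters.
Starting from "ktacbpthtx": after the first operation, "abchkptttx"; after the second, "tttx".

tttx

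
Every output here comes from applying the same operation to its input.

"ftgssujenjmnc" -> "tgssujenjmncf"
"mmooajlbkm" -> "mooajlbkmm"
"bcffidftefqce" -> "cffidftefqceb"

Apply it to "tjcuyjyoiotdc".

In each case the input is transformed by: move the first character to the end.
For "tjcuyjyoiotdc" the result is "jcuyjyoiotdct".

jcuyjyoiotdct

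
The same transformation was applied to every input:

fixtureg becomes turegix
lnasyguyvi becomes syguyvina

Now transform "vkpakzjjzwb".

Rule — delete the first character, then move the first 2 characters to the end (rotate left by 2).
For "vkpakzjjzwb", step one produces "kpakzjjzwb"; step two turns that into "akzjjzwbkp".

akzjjzwbkp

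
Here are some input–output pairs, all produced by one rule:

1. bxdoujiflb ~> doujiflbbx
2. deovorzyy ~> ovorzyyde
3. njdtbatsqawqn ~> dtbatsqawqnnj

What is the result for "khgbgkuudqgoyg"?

Looking at the pairs, the operation is to move the first 2 characters to the end (rotate left by 2).
Applying that to "khgbgkuudqgoyg" gives "gbgkuudqgoygkh".

gbgkuudqgoygkh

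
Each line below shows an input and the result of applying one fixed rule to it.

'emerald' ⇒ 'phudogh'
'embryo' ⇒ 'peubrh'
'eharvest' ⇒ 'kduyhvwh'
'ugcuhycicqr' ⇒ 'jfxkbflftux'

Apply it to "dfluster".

Rule — move the first character to the end, then shift every letter 3 places forward in the alphabet (wrapping around).
On "dfluster": the first step gives "flusterd", and the second then gives "ioxvwhug".
(Check on "embryo": → "mbryoe" → "peubrh" ✓)

ioxvwhug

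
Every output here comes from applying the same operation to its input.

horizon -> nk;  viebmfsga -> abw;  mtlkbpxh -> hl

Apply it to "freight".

The transformation: keep one character in every 3, starting at position 3 (positions 3rd, 6th, 9th, ...), then shift every letter 4 places backward in the alphabet (wrapping around).
On "freight" that produces "ad".

ad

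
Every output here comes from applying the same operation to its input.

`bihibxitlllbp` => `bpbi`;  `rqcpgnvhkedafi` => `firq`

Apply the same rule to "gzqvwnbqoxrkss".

Each output is the input with this applied: move the last 2 characters to the front (rotate right by 2), then keep only the first 4 characters.
"gzqvwnbqoxrkss" → "ssgzqvwnbqoxrk" → "ssgz".
(Check on "bihibxitlllbp": → "bpbihibxitlll" → "bpbi" ✓)

ssgz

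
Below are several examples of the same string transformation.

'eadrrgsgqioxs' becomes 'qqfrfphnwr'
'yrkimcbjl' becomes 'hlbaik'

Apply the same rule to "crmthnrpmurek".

sgmqoltqdj

Each output is the input with this applied: delete the first 3 characters, then shift every letter 1 place backward in the alphabet (wrapping around).
"crmthnrpmurek" → "sgmqoltqdj".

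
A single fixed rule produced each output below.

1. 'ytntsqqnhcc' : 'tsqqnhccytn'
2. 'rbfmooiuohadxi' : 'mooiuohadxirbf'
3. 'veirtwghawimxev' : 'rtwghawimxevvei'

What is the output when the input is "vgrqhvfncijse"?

Looking at the pairs, the operation is to move the first 3 characters to the end (rotate left by 3).
So "vgrqhvfncijse" becomes "qhvfncijsevgr".

qhvfncijsevgr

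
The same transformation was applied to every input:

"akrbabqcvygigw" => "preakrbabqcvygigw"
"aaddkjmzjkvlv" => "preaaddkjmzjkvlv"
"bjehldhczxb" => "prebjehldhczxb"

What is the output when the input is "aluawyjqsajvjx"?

Rule — prepend "pre".
For "aluawyjqsajvjx" the result is "prealuawyjqsajvjx".

prealuawyjqsajvjx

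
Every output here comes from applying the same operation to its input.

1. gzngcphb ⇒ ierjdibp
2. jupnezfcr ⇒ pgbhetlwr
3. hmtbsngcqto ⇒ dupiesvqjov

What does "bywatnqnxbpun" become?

Each output is the input with this applied: move the first 3 characters to the end (rotate left by 3), then shift every letter 2 places forward in the alphabet (wrapping around).
On "bywatnqnxbpun": the first step gives "atnqnxbpunbyw", and the second then gives "cvpspzdrwpday".
(Check on "hmtbsngcqto": → "bsngcqtohmt" → "dupiesvqjov" ✓)

cvpspzdrwpday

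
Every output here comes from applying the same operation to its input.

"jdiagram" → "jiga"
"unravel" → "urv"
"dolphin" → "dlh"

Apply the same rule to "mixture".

Rule — move the last character to the front, then keep every other character starting from the second (positions 2nd, 4th, 6th, ...).
"mixture" → "emixtur" → "mxu".
(Check on "dolphin": → "ndolphi" → "dlh" ✓)

mxu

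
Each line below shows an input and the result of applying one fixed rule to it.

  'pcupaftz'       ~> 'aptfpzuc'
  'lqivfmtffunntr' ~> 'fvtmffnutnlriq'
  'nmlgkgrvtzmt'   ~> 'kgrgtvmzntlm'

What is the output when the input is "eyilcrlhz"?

In each case the input is transformed by: move the first 3 characters to the end (rotate left by 3), then swap each adjacent pair of characters (1↔2, 3↔4, ...).
Working it through for "eyilcrlhz": intermediate "lcrlhzeyi", final "cllrzhyei".

cllrzhyei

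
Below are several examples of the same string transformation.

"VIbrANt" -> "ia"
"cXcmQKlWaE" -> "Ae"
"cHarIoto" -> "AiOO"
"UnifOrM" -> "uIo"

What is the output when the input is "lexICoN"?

EiO

The transformation: flip the case of every letter, then keep only the vowels.
Working it through for "lexICoN": intermediate "LEXicOn", final "EiO".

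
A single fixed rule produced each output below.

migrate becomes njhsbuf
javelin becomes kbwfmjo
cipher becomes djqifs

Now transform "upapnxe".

vqbqoyf

Each output is the input with this applied: shift every letter 1 place forward in the alphabet (wrapping around).
Applying that to "upapnxe" gives "vqbqoyf".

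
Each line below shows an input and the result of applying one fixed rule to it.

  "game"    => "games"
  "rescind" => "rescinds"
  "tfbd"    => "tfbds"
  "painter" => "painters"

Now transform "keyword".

keywords

Each output is the input with this applied: append "s".
Applying that to "keyword" gives "keywords".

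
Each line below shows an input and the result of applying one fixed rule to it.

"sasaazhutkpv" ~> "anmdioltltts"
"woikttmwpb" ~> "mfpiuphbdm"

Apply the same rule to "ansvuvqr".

Each output is the input with this applied: swap the front and back halves of the string, then shift every letter 7 places backward in the alphabet (wrapping around).
Starting from "ansvuvqr": after the first operation, "uvqransv"; after the second, "nojktglo".

nojktglo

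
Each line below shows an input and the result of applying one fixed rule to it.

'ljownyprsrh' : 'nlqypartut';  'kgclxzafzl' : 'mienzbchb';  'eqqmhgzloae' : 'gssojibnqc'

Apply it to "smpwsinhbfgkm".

Rule — delete the last character, then shift every letter 2 places forward in the alphabet (wrapping around).
Doing the same to "smpwsinhbfgkm": "uoryukpjdhim".

uoryukpjdhim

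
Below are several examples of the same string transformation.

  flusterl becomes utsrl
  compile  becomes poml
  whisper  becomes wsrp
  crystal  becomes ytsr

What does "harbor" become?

The pattern: sort the characters into reverse alphabetical order, then delete the last 3 characters.
Applying both steps to "harbor": "rrohba", then "rro".

rro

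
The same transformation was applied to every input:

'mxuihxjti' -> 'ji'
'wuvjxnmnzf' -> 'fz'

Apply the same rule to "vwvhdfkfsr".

Rule — swap each adjacent pair of characters (1↔2, 3↔4, ...), then keep only the last 2 characters.
Starting from "vwvhdfkfsr": after the first operation, "wvhvfdfkrs"; after the second, "rs".
(Check on "wuvjxnmnzf": → "uwjvnxnmfz" → "fz" ✓)

rs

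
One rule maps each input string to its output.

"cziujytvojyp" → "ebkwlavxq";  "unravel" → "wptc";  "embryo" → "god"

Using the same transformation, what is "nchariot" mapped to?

The transformation: shift every letter 2 places forward in the alphabet (wrapping around), then delete the last 3 characters.
Working it through for "nchariot": intermediate "pejctkqv", final "pejct".

pejct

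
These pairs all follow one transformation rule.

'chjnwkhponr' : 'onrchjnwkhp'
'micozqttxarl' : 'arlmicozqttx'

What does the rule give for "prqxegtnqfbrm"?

brmprqxegtnqf

Each output is the input with this applied: move the last 3 characters to the front (rotate right by 3).
"prqxegtnqfbrm" → "brmprqxegtnqf".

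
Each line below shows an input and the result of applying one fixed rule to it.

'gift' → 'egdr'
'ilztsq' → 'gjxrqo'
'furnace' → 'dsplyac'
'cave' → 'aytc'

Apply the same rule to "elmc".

cjka

What's happening: shift every letter 2 places backward in the alphabet (wrapping around).
Doing the same to "elmc": "cjka".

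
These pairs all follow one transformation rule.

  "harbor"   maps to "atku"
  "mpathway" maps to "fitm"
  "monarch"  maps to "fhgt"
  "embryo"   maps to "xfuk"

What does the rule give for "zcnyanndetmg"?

svgr

Each output is the input with this applied: shift every letter 7 places backward in the alphabet (wrapping around), then keep only the first 4 characters.
Starting from "zcnyanndetmg": after the first operation, "svgrtggwxmfz"; after the second, "svgr".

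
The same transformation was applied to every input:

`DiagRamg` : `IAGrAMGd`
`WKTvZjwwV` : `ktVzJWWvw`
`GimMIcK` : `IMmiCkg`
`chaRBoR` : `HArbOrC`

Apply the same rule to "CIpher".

The rule is to flip the case of every letter, then move the first character to the end.
For "CIpher", step one produces "ciPHER"; step two turns that into "iPHERc".

iPHERc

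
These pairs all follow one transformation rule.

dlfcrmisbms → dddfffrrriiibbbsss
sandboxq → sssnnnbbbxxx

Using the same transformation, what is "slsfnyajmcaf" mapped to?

What's happening: keep every other character starting from the first (positions 1st, 3rd, 5th, ...), then repeat every character 3 times.
Starting from "slsfnyajmcaf": after the first operation, "ssnama"; after the second, "ssssssnnnaaammmaaa".

ssssssnnnaaammmaaa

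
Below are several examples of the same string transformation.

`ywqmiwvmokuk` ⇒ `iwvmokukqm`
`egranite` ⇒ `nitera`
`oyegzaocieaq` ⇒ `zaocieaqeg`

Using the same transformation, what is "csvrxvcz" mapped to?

xvczvr

In each case the input is transformed by: delete the first 2 characters, then move the first 2 characters to the end (rotate left by 2).
On "csvrxvcz" that produces "xvczvr".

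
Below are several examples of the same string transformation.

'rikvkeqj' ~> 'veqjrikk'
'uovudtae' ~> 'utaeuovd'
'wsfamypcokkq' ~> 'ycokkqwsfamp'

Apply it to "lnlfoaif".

faiflnlo

The transformation: swap the front and back halves of the string, then swap the first and last characters.
Working it through for "lnlfoaif": intermediate "oaiflnlf", final "faiflnlo".
(Check on "rikvkeqj": → "keqjrikv" → "veqjrikk" ✓)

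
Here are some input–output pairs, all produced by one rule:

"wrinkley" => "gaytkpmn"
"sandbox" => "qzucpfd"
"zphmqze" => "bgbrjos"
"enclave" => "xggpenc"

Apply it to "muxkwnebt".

dvowzmypg

What's happening: shift every letter 2 places forward in the alphabet (wrapping around), then move the last 2 characters to the front (rotate right by 2).
"muxkwnebt" → "owzmypgdv" → "dvowzmypg".
(Check on "sandbox": → "ucpfdqz" → "qzucpfd" ✓)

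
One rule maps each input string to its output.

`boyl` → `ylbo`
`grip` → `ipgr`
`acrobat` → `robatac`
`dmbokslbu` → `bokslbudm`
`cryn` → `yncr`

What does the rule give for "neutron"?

The rule is to move the first 2 characters to the end (rotate left by 2).
On "neutron" that produces "utronne".

utronne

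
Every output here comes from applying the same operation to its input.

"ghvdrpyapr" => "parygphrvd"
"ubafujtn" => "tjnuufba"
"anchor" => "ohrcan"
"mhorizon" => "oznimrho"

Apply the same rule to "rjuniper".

Looking at the pairs, the operation is to move the last 2 characters to the front (rotate right by 2), then take characters alternately from the front and the back (1st, last, 2nd, 2nd-last, ...).
Working it through for "rjuniper": intermediate "errjunip", final "eprirnju".
(Check on "anchor": → "oranch" → "ohrcan" ✓)

eprirnju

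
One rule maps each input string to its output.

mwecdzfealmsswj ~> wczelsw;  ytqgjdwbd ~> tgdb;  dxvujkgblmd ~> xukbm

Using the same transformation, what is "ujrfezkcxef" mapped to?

What's happening: keep every other character starting from the second (positions 2nd, 4th, 6th, ...).
Doing the same to "ujrfezkcxef": "jfzce".

jfzce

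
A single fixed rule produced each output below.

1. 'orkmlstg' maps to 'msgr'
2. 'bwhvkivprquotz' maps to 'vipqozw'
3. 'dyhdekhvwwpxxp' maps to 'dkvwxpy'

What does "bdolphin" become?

In each case the input is transformed by: move the first 3 characters to the end (rotate left by 3), then keep every other character starting from the first (positions 1st, 3rd, 5th, ...).
Working it through for "bdolphin": intermediate "lphinbdo", final "lhnd".

lhnd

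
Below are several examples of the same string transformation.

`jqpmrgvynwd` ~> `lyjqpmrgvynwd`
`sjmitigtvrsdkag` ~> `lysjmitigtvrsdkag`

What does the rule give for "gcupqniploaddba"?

The transformation: prepend "ly".
So "gcupqniploaddba" becomes "lygcupqniploaddba".

lygcupqniploaddba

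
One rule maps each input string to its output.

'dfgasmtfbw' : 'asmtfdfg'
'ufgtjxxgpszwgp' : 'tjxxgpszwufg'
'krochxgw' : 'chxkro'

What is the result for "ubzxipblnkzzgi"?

xipblnkzzubz

The transformation: delete the last 2 characters, then move the first 3 characters to the end (rotate left by 3).
Working it through for "ubzxipblnkzzgi": intermediate "ubzxipblnkzz", final "xipblnkzzubz".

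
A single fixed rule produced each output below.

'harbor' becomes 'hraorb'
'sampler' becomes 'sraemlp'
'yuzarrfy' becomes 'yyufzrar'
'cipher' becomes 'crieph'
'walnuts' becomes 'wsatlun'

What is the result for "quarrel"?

qluearr

Each output is the input with this applied: take characters alternately from the front and the back (1st, last, 2nd, 2nd-last, ...).
For "quarrel" the result is "qluearr".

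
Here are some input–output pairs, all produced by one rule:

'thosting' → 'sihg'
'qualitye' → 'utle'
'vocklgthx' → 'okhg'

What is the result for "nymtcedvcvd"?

Rule — keep every other character starting from the second (positions 2nd, 4th, 6th, ...), then sort the characters into reverse alphabetical order.
Doing the same to "nymtcedvcvd": "yvvte".
(Check on "qualitye": → "ulte" → "utle" ✓)

yvvte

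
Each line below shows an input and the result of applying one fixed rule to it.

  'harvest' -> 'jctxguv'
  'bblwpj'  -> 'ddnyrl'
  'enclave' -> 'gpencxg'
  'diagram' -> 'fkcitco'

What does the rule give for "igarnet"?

kictpgv

The transformation: shift every letter 2 places forward in the alphabet (wrapping around).
On "igarnet" that produces "kictpgv".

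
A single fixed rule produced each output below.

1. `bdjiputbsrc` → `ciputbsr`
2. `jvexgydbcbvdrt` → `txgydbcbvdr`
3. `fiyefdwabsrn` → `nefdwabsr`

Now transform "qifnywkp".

Looking at the pairs, the operation is to delete the first 3 characters, then move the last character to the front.
Applying that to "qifnywkp" gives "pnywk".

pnywk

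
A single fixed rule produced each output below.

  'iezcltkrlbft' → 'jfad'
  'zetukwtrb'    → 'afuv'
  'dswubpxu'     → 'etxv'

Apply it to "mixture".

In each case the input is transformed by: shift every letter 1 place forward in the alphabet (wrapping around), then keep only the first 4 characters.
Applying both steps to "mixture": "njyuvsf", then "njyu".
(Check on "dswubpxu": → "etxvcqyv" → "etxv" ✓)

njyu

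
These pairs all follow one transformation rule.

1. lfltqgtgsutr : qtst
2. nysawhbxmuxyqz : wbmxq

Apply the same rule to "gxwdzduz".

The transformation: keep every other character starting from the first (positions 1st, 3rd, 5th, ...), then delete the first 2 characters.
Starting from "gxwdzduz": after the first operation, "gwzu"; after the second, "zu".

zu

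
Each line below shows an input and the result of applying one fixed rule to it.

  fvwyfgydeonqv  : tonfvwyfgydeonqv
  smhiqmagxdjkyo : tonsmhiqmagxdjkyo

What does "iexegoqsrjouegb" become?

toniexegoqsrjouegb

Rule — prepend "ton".
Doing the same to "iexegoqsrjouegb": "toniexegoqsrjouegb".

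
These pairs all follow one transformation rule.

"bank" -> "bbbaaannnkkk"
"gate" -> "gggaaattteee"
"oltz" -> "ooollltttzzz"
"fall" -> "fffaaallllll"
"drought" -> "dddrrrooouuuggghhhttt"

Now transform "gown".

The pattern: repeat every character 3 times.
Applying that to "gown" gives "gggooowwwnnn".

gggooowwwnnn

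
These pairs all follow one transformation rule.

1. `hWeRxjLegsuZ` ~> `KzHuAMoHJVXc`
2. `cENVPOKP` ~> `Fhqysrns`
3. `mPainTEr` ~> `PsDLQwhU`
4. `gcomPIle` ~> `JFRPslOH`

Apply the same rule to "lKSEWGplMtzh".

OnvhzjSOpWCK

The transformation: flip the case of every letter, then shift every letter 3 places forward in the alphabet (wrapping around).
Applying that to "lKSEWGplMtzh" gives "OnvhzjSOpWCK".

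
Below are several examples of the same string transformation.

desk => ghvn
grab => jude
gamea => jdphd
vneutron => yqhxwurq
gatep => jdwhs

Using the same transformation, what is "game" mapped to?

The rule is to shift every letter 3 places forward in the alphabet (wrapping around).
On "game" that produces "jdph".

jdph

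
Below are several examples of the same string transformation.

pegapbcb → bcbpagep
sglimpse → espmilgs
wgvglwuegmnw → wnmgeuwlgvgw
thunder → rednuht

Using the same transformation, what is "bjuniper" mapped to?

The pattern: reverse the string.
Applying that to "bjuniper" gives "repinujb".

repinujb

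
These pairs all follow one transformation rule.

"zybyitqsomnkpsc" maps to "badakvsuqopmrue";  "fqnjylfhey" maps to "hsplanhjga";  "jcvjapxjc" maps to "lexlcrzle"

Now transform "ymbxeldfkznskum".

aodzgnfhmbpumwo

The transformation: shift every letter 2 places forward in the alphabet (wrapping around).
For "ymbxeldfkznskum" the result is "aodzgnfhmbpumwo".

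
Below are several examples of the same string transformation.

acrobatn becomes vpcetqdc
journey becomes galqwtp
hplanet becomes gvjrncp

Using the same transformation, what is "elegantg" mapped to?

Rule — move the last 2 characters to the front (rotate right by 2), then shift every letter 2 places forward in the alphabet (wrapping around).
Working it through for "elegantg": intermediate "tgelegan", final "vigngicp".

vigngicp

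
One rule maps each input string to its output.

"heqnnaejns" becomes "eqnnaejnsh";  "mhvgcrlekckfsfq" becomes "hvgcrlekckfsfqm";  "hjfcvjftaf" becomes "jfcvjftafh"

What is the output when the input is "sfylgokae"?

What's happening: move the first character to the end.
On "sfylgokae" that produces "fylgokaes".

fylgokaes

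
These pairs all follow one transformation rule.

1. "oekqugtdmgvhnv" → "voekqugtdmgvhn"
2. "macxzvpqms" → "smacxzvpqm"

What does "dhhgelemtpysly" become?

Looking at the pairs, the operation is to move the last character to the front.
"dhhgelemtpysly" → "ydhhgelemtpysl".

ydhhgelemtpysl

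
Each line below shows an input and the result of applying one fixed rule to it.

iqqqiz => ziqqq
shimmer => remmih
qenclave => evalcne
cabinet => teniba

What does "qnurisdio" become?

In each case the input is transformed by: delete the first character, then reverse the string.
For "qnurisdio", step one produces "nurisdio"; step two turns that into "oidsirun".
(Check on "shimmer": → "himmer" → "remmih" ✓)

oidsirun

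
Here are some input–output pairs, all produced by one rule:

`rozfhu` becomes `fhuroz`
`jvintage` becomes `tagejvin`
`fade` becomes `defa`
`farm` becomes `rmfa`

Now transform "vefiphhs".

Each output is the input with this applied: swap the front and back halves of the string.
So "vefiphhs" becomes "phhsvefi".

phhsvefi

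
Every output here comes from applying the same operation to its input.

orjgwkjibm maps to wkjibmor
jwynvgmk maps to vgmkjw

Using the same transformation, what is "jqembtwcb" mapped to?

btwcbjq

What's happening: move the first 2 characters to the end (rotate left by 2), then delete the first 2 characters.
Doing the same to "jqembtwcb": "btwcbjq".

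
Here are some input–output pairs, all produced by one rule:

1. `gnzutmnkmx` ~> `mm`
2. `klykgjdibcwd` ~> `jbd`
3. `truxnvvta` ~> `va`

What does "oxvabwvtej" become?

Looking at the pairs, the operation is to keep one character in every 3, starting at position 3 (positions 3rd, 6th, 9th, ...), then delete the first character.
Starting from "oxvabwvtej": after the first operation, "vwe"; after the second, "we".
(Check on "gnzutmnkmx": → "zmm" → "mm" ✓)

we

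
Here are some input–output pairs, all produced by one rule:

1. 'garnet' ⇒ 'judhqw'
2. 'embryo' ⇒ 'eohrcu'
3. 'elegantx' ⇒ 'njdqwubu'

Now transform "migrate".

ujqhwyc

Looking at the pairs, the operation is to shift every letter 10 places backward in the alphabet (wrapping around), then reverse the string.
Working it through for "migrate": intermediate "cywhqju", final "ujqhwyc".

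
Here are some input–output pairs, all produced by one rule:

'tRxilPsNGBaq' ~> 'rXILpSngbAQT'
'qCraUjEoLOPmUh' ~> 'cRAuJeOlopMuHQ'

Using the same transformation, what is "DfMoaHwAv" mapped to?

FmOAhWaVd

In each case the input is transformed by: flip the case of every letter, then move the first character to the end.
"DfMoaHwAv" → "dFmOAhWaV" → "FmOAhWaVd".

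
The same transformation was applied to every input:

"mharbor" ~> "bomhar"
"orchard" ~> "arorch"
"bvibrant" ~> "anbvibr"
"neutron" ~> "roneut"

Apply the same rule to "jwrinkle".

Rule — delete the last character, then move the last 2 characters to the front (rotate right by 2).
Applying both steps to "jwrinkle": "jwrinkl", then "kljwrin".

kljwrin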